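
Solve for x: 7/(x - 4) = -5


Multiply both sides by (x - 4): 7 = -5(x - 4)
Distribute: 7 = -5x + 20
-5x = 7 - 20 = -13
x = 13/5

x = 13/5


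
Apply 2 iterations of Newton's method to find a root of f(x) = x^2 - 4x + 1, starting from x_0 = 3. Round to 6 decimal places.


Newton's method: x_(n+1) = x_n - f(x_n)/f'(x_n)
f(x) = x^2 - 4x + 1
f'(x) = 2x - 4

Iteration 1:
  f(3.000000) = -2.000000
  f'(3.000000) = 2.000000
  x_1 = 3.000000 - (-2.000000)/(2.000000) = 4.000000

Iteration 2:
  f(4.000000) = 1.000000
  f'(4.000000) = 4.000000
  x_2 = 4.000000 - (1.000000)/(4.000000) = 3.750000

x_2 = 3.750000


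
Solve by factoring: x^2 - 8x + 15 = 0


We need two numbers that multiply to 15 and add to -8.
Those numbers are -5 and -3 (since (-5) * (-3) = 15 and (-5) + (-3) = -8).
So x^2 - 8x + 15 = (x - 5)(x - 3) = 0
Setting each factor to zero: x = 5 or x = 3

x = 3, x = 5


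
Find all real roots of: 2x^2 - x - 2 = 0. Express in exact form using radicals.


Using the quadratic formula: x = (-b ± sqrt(b^2 - 4ac)) / (2a)
Here a = 2, b = -1, c = -2
Discriminant = b^2 - 4ac = (-1)^2 - 4(2)(-2) = 1 + 16 = 17
Since discriminant = 17 > 0, there are two real roots.
x = (1 ± sqrt(17)) / 4
Numerically: x ≈ 1.2808 or x ≈ -0.7808

x = (1 + sqrt(17)) / 4 or x = (1 - sqrt(17)) / 4


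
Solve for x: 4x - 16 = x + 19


Starting with: 4x - 16 = x + 19
Move all x terms to left: (4 - 1)x = 19 + 16
Simplify: 3x = 35
Divide both sides by 3: x = 35/3

x = 35/3


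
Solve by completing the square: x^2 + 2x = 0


Start: x^2 + 2x + 0 = 0
Move constant: x^2 + 2x = 0
Half of 2 is 1, squared is 1
Add 1 to both sides: x^2 + 2x + 1 = 1
(x + 1)^2 = 1
x + 1 = ±1
x = -1 + 1 = 0 or x = -1 - 1 = -2

x = -2, x = 0


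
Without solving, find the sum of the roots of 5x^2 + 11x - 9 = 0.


By Vieta's formulas for ax^2 + bx + c = 0:
  Sum of roots = -b/a
  Product of roots = c/a

Here a = 5, b = 11, c = -9
Sum = -(11)/5 = -11/5
Product = -9/5 = -9/5

Sum = -11/5


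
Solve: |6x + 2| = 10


An absolute value equation |expr| = 10 gives two cases:
Case 1: 6x + 2 = 10
  6x = 8, so x = 4/3
Case 2: 6x + 2 = -10
  6x = -12, so x = -2

x = -2, x = 4/3


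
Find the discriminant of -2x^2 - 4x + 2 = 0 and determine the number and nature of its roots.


For ax^2 + bx + c = 0, discriminant D = b^2 - 4ac
Here a = -2, b = -4, c = 2
D = (-4)^2 - 4(-2)(2) = 16 + 16 = 32

D = 32 > 0 but not a perfect square
The equation has 2 distinct real irrational roots.

Discriminant = 32, 2 distinct real irrational roots


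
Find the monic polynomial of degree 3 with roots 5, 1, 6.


A monic polynomial with roots 5, 1, 6 is:
p(x) = (x - 5)(x - 1)(x - 6)
After multiplying by (x - 5): x - 5
After multiplying by (x - 1): x^2 - 6x + 5
After multiplying by (x - 6): x^3 - 12x^2 + 41x - 30

x^3 - 12x^2 + 41x - 30


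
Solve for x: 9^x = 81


Express both sides with the same base.
81 = 9^2
Since the bases match: x = 2

x = 2


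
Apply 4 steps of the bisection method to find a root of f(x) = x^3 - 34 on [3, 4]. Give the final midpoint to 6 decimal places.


f(x) = x^3 - 34
f(3) = -7 < 0
f(4) = 30 > 0

Step 1: midpoint = (3.000000 + 4.000000)/2 = 3.500000
  f(3.500000) = 8.875000
  f(mid) > 0, so root is in [3.000000, 3.500000]

Step 2: midpoint = (3.000000 + 3.500000)/2 = 3.250000
  f(3.250000) = 0.328125
  f(mid) > 0, so root is in [3.000000, 3.250000]

Step 3: midpoint = (3.000000 + 3.250000)/2 = 3.125000
  f(3.125000) = -3.482422
  f(mid) < 0, so root is in [3.125000, 3.250000]

Step 4: midpoint = (3.125000 + 3.250000)/2 = 3.187500
  f(3.187500) = -1.614502
  f(mid) < 0, so root is in [3.187500, 3.250000]

midpoint = 3.187500


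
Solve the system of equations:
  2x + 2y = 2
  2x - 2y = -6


Using Cramer's rule:
Determinant D = (2)(-2) - (2)(2) = -4 - 4 = -8
Dx = (2)(-2) - (-6)(2) = -4 + 12 = 8
Dy = (2)(-6) - (2)(2) = -12 - 4 = -16
x = Dx/D = 8/-8 = -1
y = Dy/D = -16/-8 = 2

x = -1, y = 2


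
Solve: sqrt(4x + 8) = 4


Square both sides: 4x + 8 = 4^2 = 16
4x = 16 - 8 = 8
x = 2
Check: sqrt(4*2 + 8) = sqrt(16) = 4 ✓

x = 2


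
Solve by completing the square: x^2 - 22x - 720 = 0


Start: x^2 - 22x - 720 = 0
Move constant: x^2 - 22x = 720
Half of -22 is -11, squared is 121
Add 121 to both sides: x^2 - 22x + 121 = 841
(x - 11)^2 = 841
x - 11 = ±29
x = 11 + 29 = 40 or x = 11 - 29 = -18

x = -18, x = 40


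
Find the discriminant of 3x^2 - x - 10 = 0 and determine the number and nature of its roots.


For ax^2 + bx + c = 0, discriminant D = b^2 - 4ac
Here a = 3, b = -1, c = -10
D = (-1)^2 - 4(3)(-10) = 1 + 120 = 121

D = 121 > 0 and is a perfect square (sqrt = 11)
The equation has 2 distinct real rational roots.

Discriminant = 121, 2 distinct real rational roots


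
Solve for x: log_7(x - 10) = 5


Convert to exponential form: x - 10 = 7^5 = 16807
x = 16807 + 10 = 16817
Check: log_7(16817 - 10) = log_7(16807) = log_7(16807) = 5 ✓

x = 16817


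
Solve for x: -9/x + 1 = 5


Subtract 1 from both sides: -9/x = 4
Multiply both sides by x: -9 = 4 * x
Divide by 4: x = -9/4

x = -9/4


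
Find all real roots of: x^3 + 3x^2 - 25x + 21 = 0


Let p(x) = x^3 + 3x^2 - 25x + 21. By the rational root theorem (leading coefficient 1), any rational root is an integer divisor of 21: try ±1, ±2, ... in turn.
Test x = 1: value = 0 ✓, so (x - 1) is a factor.
Synthetic division by (x - 1): bring down 1; 1(1) + 3 = 4; 4(1) - 25 = -21; (-21)(1) + 21 = 0 → quotient x^2 + 4x - 21, remainder 0.
Solve the quadratic x^2 + 4x - 21 = 0: discriminant = 4^2 - 4(1)(-21) = 16 + 84 = 100.
sqrt(100) = 10, so x = (-4 ± 10)/2: x = 3 or x = -7.

x = -7, x = 1, x = 3


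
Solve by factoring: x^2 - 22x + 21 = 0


We need two numbers that multiply to 21 and add to -22.
Those numbers are -1 and -21 (since (-1) * (-21) = 21 and (-1) + (-21) = -22).
So x^2 - 22x + 21 = (x - 1)(x - 21) = 0
Setting each factor to zero: x = 1 or x = 21

x = 1, x = 21


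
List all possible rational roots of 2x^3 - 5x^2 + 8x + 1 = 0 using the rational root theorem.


Rational root theorem: possible roots are ±p/q where:
  p divides the constant term (1): p ∈ {1}
  q divides the leading coefficient (2): q ∈ {1, 2}

All possible rational roots: -1, -1/2, 1/2, 1

-1, -1/2, 1/2, 1


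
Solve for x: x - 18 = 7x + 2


Starting with: x - 18 = 7x + 2
Move all x terms to left: (1 - 7)x = 2 + 18
Simplify: -6x = 20
Divide both sides by -6: x = -10/3

x = -10/3


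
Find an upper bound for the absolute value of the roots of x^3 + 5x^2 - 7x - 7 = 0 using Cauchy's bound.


Cauchy's bound: all roots r satisfy |r| <= 1 + max(|a_i/a_n|) for i = 0,...,n-1
where a_n is the leading coefficient.

Coefficients: [1, 5, -7, -7]
Leading coefficient a_n = 1
Ratios |a_i/a_n|: 5, 7, 7
Maximum ratio: 7
Cauchy's bound: |r| <= 1 + 7 = 8

Upper bound = 8


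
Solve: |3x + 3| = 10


An absolute value equation |expr| = 10 gives two cases:
Case 1: 3x + 3 = 10
  3x = 7, so x = 7/3
Case 2: 3x + 3 = -10
  3x = -13, so x = -13/3

x = -13/3, x = 7/3


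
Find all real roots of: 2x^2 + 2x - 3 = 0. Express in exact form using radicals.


Using the quadratic formula: x = (-b ± sqrt(b^2 - 4ac)) / (2a)
Here a = 2, b = 2, c = -3
Discriminant = b^2 - 4ac = 2^2 - 4(2)(-3) = 4 + 24 = 28
Since discriminant = 28 > 0, there are two real roots.
x = (-2 ± 2*sqrt(7)) / 4
Simplifying: x = (-1 ± sqrt(7)) / 2
Numerically: x ≈ 0.8229 or x ≈ -1.8229

x = (-1 + sqrt(7)) / 2 or x = (-1 - sqrt(7)) / 2


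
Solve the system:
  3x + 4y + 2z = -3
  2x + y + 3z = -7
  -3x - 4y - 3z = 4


Using Cramer's rule. Expand each determinant along the first row.
D  = 3*[1*(-3) - 3*(-4)] - 4*[2*(-3) - 3*(-3)] + 2*[2*(-4) - 1*(-3)]
  = 3*(9) - 4*(3) + 2*(-5) = 5
Dx = (-3)*[1*(-3) - 3*(-4)] - 4*[(-7)*(-3) - 3*4] + 2*[(-7)*(-4) - 1*4]
  = (-3)*(9) - 4*(9) + 2*(24) = -15
Dy = 3*[(-7)*(-3) - 3*4] - (-3)*[2*(-3) - 3*(-3)] + 2*[2*4 - (-7)*(-3)]
  = 3*(9) - (-3)*(3) + 2*(-13) = 10
Dz = 3*[1*4 - (-7)*(-4)] - 4*[2*4 - (-7)*(-3)] + (-3)*[2*(-4) - 1*(-3)]
  = 3*(-24) - 4*(-13) + (-3)*(-5) = -5
x = Dx/D = -15/5 = -3, y = Dy/D = 10/5 = 2, z = Dz/D = -5/5 = -1
Check eq1: (3)(-3) + (4)(2) + (2)(-1) = -3 = -3 ✓
Check eq2: (2)(-3) + (1)(2) + (3)(-1) = -7 = -7 ✓
Check eq3: (-3)(-3) + (-4)(2) + (-3)(-1) = 4 = 4 ✓

x = -3, y = 2, z = -1


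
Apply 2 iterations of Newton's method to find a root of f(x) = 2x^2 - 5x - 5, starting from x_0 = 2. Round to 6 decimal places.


Newton's method: x_(n+1) = x_n - f(x_n)/f'(x_n)
f(x) = 2x^2 - 5x - 5
f'(x) = 4x - 5

Iteration 1:
  f(2.000000) = -7.000000
  f'(2.000000) = 3.000000
  x_1 = 2.000000 - (-7.000000)/(3.000000) = 4.333333

Iteration 2:
  f(4.333333) = 10.888889
  f'(4.333333) = 12.333333
  x_2 = 4.333333 - (10.888889)/(12.333333) = 3.450450

x_2 = 3.450450


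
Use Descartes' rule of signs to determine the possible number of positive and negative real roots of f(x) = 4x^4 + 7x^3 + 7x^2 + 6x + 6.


Descartes' rule of signs:

For positive roots, count sign changes in f(x) = 4x^4 + 7x^3 + 7x^2 + 6x + 6:
Signs of coefficients: +, +, +, +, +
Number of sign changes: 0
Possible positive real roots: 0

For negative roots, examine f(-x) = 4x^4 - 7x^3 + 7x^2 - 6x + 6:
Signs of coefficients: +, -, +, -, +
Number of sign changes: 4
Possible negative real roots: 4, 2, 0

Positive roots: 0; Negative roots: 4 or 2 or 0


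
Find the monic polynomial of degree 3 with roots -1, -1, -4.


A monic polynomial with roots -1, -1, -4 is:
p(x) = (x + 1)(x + 1)(x + 4)
After multiplying by (x + 1): x + 1
After multiplying by (x + 1): x^2 + 2x + 1
After multiplying by (x + 4): x^3 + 6x^2 + 9x + 4

x^3 + 6x^2 + 9x + 4


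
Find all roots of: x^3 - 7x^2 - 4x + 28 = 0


Let p(x) = x^3 - 7x^2 - 4x + 28. By the rational root theorem (leading coefficient 1), any rational root is an integer divisor of 28: try ±1, ±2, ... in turn.
Test x = 1: value = 18 ≠ 0.
Test x = -1: value = 24 ≠ 0.
Test x = 2: value = 0 ✓, so (x - 2) is a factor.
Synthetic division by (x - 2): bring down 1; 1(2) - 7 = -5; (-5)(2) - 4 = -14; (-14)(2) + 28 = 0 → quotient x^2 - 5x - 14, remainder 0.
Solve the quadratic x^2 - 5x - 14 = 0: discriminant = (-5)^2 - 4(1)(-14) = 25 + 56 = 81.
sqrt(81) = 9, so x = (5 ± 9)/2: x = 7 or x = -2.
Collecting all roots found:

x = -2, x = 2, x = 7


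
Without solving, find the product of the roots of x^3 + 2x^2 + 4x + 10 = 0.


By Vieta's formulas for x^3 + bx^2 + cx + d = 0:
  r1 + r2 + r3 = -b/a = -2
  r1*r2 + r1*r3 + r2*r3 = c/a = 4
  r1*r2*r3 = -d/a = -10


Product = -10


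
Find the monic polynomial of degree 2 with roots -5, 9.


A monic polynomial with roots -5, 9 is:
p(x) = (x + 5)(x - 9)
After multiplying by (x + 5): x + 5
After multiplying by (x - 9): x^2 - 4x - 45

x^2 - 4x - 45


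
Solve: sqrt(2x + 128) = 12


Square both sides: 2x + 128 = 12^2 = 144
2x = 144 - 128 = 16
x = 8
Check: sqrt(2*8 + 128) = sqrt(144) = 12 ✓

x = 8


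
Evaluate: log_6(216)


We need the exponent such that 6^? = 216
6^3 = 216
Therefore log_6(216) = 3

3


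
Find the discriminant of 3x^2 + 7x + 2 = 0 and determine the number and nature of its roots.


For ax^2 + bx + c = 0, discriminant D = b^2 - 4ac
Here a = 3, b = 7, c = 2
D = (7)^2 - 4(3)(2) = 49 - 24 = 25

D = 25 > 0 and is a perfect square (sqrt = 5)
The equation has 2 distinct real rational roots.

Discriminant = 25, 2 distinct real rational roots


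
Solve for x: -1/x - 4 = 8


Subtract -4 from both sides: -1/x = 12
Multiply both sides by x: -1 = 12 * x
Divide by 12: x = -1/12

x = -1/12


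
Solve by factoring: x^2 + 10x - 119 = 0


We need two numbers that multiply to -119 and add to 10.
Those numbers are -7 and 17 (since (-7) * 17 = -119 and (-7) + 17 = 10).
So x^2 + 10x - 119 = (x - 7)(x + 17) = 0
Setting each factor to zero: x = 7 or x = -17

x = -17, x = 7


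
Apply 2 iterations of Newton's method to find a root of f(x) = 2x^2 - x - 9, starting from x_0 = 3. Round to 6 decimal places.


Newton's method: x_(n+1) = x_n - f(x_n)/f'(x_n)
f(x) = 2x^2 - x - 9
f'(x) = 4x - 1

Iteration 1:
  f(3.000000) = 6.000000
  f'(3.000000) = 11.000000
  x_1 = 3.000000 - (6.000000)/(11.000000) = 2.454545

Iteration 2:
  f(2.454545) = 0.595041
  f'(2.454545) = 8.818182
  x_2 = 2.454545 - (0.595041)/(8.818182) = 2.387067

x_2 = 2.387067


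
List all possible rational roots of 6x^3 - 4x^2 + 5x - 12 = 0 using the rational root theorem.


Rational root theorem: possible roots are ±p/q where:
  p divides the constant term (-12): p ∈ {1, 2, 3, 4, 6, 12}
  q divides the leading coefficient (6): q ∈ {1, 2, 3, 6}

All possible rational roots: -12, -6, -4, -3, -2, -3/2, -4/3, -1, -2/3, -1/2, -1/3, -1/6, 1/6, 1/3, 1/2, 2/3, 1, 4/3, 3/2, 2, 3, 4, 6, 12

-12, -6, -4, -3, -2, -3/2, -4/3, -1, -2/3, -1/2, -1/3, -1/6, 1/6, 1/3, 1/2, 2/3, 1, 4/3, 3/2, 2, 3, 4, 6, 12


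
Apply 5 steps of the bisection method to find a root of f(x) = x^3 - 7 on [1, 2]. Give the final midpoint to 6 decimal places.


f(x) = x^3 - 7
f(1) = -6 < 0
f(2) = 1 > 0

Step 1: midpoint = (1.000000 + 2.000000)/2 = 1.500000
  f(1.500000) = -3.625000
  f(mid) < 0, so root is in [1.500000, 2.000000]

Step 2: midpoint = (1.500000 + 2.000000)/2 = 1.750000
  f(1.750000) = -1.640625
  f(mid) < 0, so root is in [1.750000, 2.000000]

Step 3: midpoint = (1.750000 + 2.000000)/2 = 1.875000
  f(1.875000) = -0.408203
  f(mid) < 0, so root is in [1.875000, 2.000000]

Step 4: midpoint = (1.875000 + 2.000000)/2 = 1.937500
  f(1.937500) = 0.273193
  f(mid) > 0, so root is in [1.875000, 1.937500]

Step 5: midpoint = (1.875000 + 1.937500)/2 = 1.906250
  f(1.906250) = -0.073090
  f(mid) < 0, so root is in [1.906250, 1.937500]

midpoint = 1.906250


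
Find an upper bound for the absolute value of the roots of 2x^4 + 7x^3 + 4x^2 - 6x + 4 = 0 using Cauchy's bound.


Cauchy's bound: all roots r satisfy |r| <= 1 + max(|a_i/a_n|) for i = 0,...,n-1
where a_n is the leading coefficient.

Coefficients: [2, 7, 4, -6, 4]
Leading coefficient a_n = 2
Ratios |a_i/a_n|: 7/2, 2, 3, 2
Maximum ratio: 7/2
Cauchy's bound: |r| <= 1 + 7/2 = 9/2

Upper bound = 9/2


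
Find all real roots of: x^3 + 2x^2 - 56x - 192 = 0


Let p(x) = x^3 + 2x^2 - 56x - 192. By the rational root theorem (leading coefficient 1), any rational root is an integer divisor of 192: try ±1, ±2, ... in turn.
Test x = 1: value = -245 ≠ 0.
Test x = -1: value = -135 ≠ 0.
Test x = 2: value = -288 ≠ 0.
Test x = -2: value = -80 ≠ 0.
Test x = 3: value = -315 ≠ 0.
Test x = -3: value = -33 ≠ 0.
Test x = 4: value = -320 ≠ 0.
Test x = -4: value = 0 ✓, so (x + 4) is a factor.
Synthetic division by (x + 4): bring down 1; 1(-4) + 2 = -2; (-2)(-4) - 56 = -48; (-48)(-4) - 192 = 0 → quotient x^2 - 2x - 48, remainder 0.
Solve the quadratic x^2 - 2x - 48 = 0: discriminant = (-2)^2 - 4(1)(-48) = 4 + 192 = 196.
sqrt(196) = 14, so x = (2 ± 14)/2: x = 8 or x = -6.

x = -6, x = -4, x = 8


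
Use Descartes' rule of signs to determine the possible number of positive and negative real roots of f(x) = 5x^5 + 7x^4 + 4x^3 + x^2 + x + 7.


Descartes' rule of signs:

For positive roots, count sign changes in f(x) = 5x^5 + 7x^4 + 4x^3 + x^2 + x + 7:
Signs of coefficients: +, +, +, +, +, +
Number of sign changes: 0
Possible positive real roots: 0

For negative roots, examine f(-x) = -5x^5 + 7x^4 - 4x^3 + x^2 - x + 7:
Signs of coefficients: -, +, -, +, -, +
Number of sign changes: 5
Possible negative real roots: 5, 3, 1

Positive roots: 0; Negative roots: 5 or 3 or 1


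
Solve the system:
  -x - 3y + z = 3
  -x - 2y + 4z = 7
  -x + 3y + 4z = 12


Using Cramer's rule. Expand each determinant along the first row.
D  = (-1)*[(-2)*4 - 4*3] - (-3)*[(-1)*4 - 4*(-1)] + 1*[(-1)*3 - (-2)*(-1)]
  = (-1)*(-20) - (-3)*(0) + 1*(-5) = 15
Dx = 3*[(-2)*4 - 4*3] - (-3)*[7*4 - 4*12] + 1*[7*3 - (-2)*12]
  = 3*(-20) - (-3)*(-20) + 1*(45) = -75
Dy = (-1)*[7*4 - 4*12] - 3*[(-1)*4 - 4*(-1)] + 1*[(-1)*12 - 7*(-1)]
  = (-1)*(-20) - 3*(0) + 1*(-5) = 15
Dz = (-1)*[(-2)*12 - 7*3] - (-3)*[(-1)*12 - 7*(-1)] + 3*[(-1)*3 - (-2)*(-1)]
  = (-1)*(-45) - (-3)*(-5) + 3*(-5) = 15
x = Dx/D = -75/15 = -5, y = Dy/D = 15/15 = 1, z = Dz/D = 15/15 = 1
Check eq1: (-1)(-5) + (-3)(1) + (1)(1) = 3 = 3 ✓
Check eq2: (-1)(-5) + (-2)(1) + (4)(1) = 7 = 7 ✓
Check eq3: (-1)(-5) + (3)(1) + (4)(1) = 12 = 12 ✓

x = -5, y = 1, z = 1


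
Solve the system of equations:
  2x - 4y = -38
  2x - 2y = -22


Using Cramer's rule:
Determinant D = (2)(-2) - (2)(-4) = -4 + 8 = 4
Dx = (-38)(-2) - (-22)(-4) = 76 - 88 = -12
Dy = (2)(-22) - (2)(-38) = -44 + 76 = 32
x = Dx/D = -12/4 = -3
y = Dy/D = 32/4 = 8

x = -3, y = 8


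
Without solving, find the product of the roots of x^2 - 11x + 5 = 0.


By Vieta's formulas for ax^2 + bx + c = 0:
  Sum of roots = -b/a
  Product of roots = c/a

Here a = 1, b = -11, c = 5
Sum = -(-11)/1 = 11
Product = 5/1 = 5

Product = 5


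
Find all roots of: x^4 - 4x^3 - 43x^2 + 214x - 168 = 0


Let p(x) = x^4 - 4x^3 - 43x^2 + 214x - 168. By the rational root theorem (leading coefficient 1), any rational root is an integer divisor of 168: try ±1, ±2, ... in turn.
Test x = 1: value = 0 ✓, so (x - 1) is a factor.
Synthetic division by (x - 1): bring down 1; 1(1) - 4 = -3; (-3)(1) - 43 = -46; (-46)(1) + 214 = 168; 168(1) - 168 = 0 → quotient x^3 - 3x^2 - 46x + 168, remainder 0.
Continue with the quotient x^3 - 3x^2 - 46x + 168 (candidates must divide 168; re-test x = 1 first in case it repeats).
Test x = 1: value = 120 ≠ 0.
Test x = -1: value = 210 ≠ 0.
Test x = 2: value = 72 ≠ 0.
Test x = -2: value = 240 ≠ 0.
Test x = 3: value = 30 ≠ 0.
Test x = -3: value = 252 ≠ 0.
Test x = 4: value = 0 ✓, so (x - 4) is a factor.
Synthetic division by (x - 4): bring down 1; 1(4) - 3 = 1; 1(4) - 46 = -42; (-42)(4) + 168 = 0 → quotient x^2 + x - 42, remainder 0.
Solve the quadratic x^2 + x - 42 = 0: discriminant = 1^2 - 4(1)(-42) = 1 + 168 = 169.
sqrt(169) = 13, so x = (-1 ± 13)/2: x = 6 or x = -7.
Collecting all roots found:

x = -7, x = 1, x = 4, x = 6


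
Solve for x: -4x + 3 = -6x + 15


Starting with: -4x + 3 = -6x + 15
Move all x terms to left: (-4 + 6)x = 15 - 3
Simplify: 2x = 12
Divide both sides by 2: x = 6

x = 6


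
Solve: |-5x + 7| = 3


An absolute value equation |expr| = 3 gives two cases:
Case 1: -5x + 7 = 3
  -5x = -4, so x = 4/5
Case 2: -5x + 7 = -3
  -5x = -10, so x = 2

x = 4/5, x = 2


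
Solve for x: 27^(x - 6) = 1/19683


Express both sides with the same base.
1/19683 = 27^(-3)
Since the bases match, equate exponents: x - 6 = -3
So x = -3 - (-6) = 3

x = 3


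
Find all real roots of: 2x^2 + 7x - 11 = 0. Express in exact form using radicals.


Using the quadratic formula: x = (-b ± sqrt(b^2 - 4ac)) / (2a)
Here a = 2, b = 7, c = -11
Discriminant = b^2 - 4ac = 7^2 - 4(2)(-11) = 49 + 88 = 137
Since discriminant = 137 > 0, there are two real roots.
x = (-7 ± sqrt(137)) / 4
Numerically: x ≈ 1.1762 or x ≈ -4.6762

x = (-7 + sqrt(137)) / 4 or x = (-7 - sqrt(137)) / 4


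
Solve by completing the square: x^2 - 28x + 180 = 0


Start: x^2 - 28x + 180 = 0
Move constant: x^2 - 28x = -180
Half of -28 is -14, squared is 196
Add 196 to both sides: x^2 - 28x + 196 = 16
(x - 14)^2 = 16
x - 14 = ±4
x = 14 + 4 = 18 or x = 14 - 4 = 10

x = 10, x = 18


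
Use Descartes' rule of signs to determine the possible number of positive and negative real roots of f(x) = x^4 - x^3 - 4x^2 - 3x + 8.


Descartes' rule of signs:

For positive roots, count sign changes in f(x) = x^4 - x^3 - 4x^2 - 3x + 8:
Signs of coefficients: +, -, -, -, +
Number of sign changes: 2
Possible positive real roots: 2, 0

For negative roots, examine f(-x) = x^4 + x^3 - 4x^2 + 3x + 8:
Signs of coefficients: +, +, -, +, +
Number of sign changes: 2
Possible negative real roots: 2, 0

Positive roots: 2 or 0; Negative roots: 2 or 0


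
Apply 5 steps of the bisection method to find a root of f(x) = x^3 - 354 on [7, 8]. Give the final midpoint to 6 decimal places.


f(x) = x^3 - 354
f(7) = -11 < 0
f(8) = 158 > 0

Step 1: midpoint = (7.000000 + 8.000000)/2 = 7.500000
  f(7.500000) = 67.875000
  f(mid) > 0, so root is in [7.000000, 7.500000]

Step 2: midpoint = (7.000000 + 7.500000)/2 = 7.250000
  f(7.250000) = 27.078125
  f(mid) > 0, so root is in [7.000000, 7.250000]

Step 3: midpoint = (7.000000 + 7.250000)/2 = 7.125000
  f(7.125000) = 7.705078
  f(mid) > 0, so root is in [7.000000, 7.125000]

Step 4: midpoint = (7.000000 + 7.125000)/2 = 7.062500
  f(7.062500) = -1.730225
  f(mid) < 0, so root is in [7.062500, 7.125000]

Step 5: midpoint = (7.062500 + 7.125000)/2 = 7.093750
  f(7.093750) = 2.966644
  f(mid) > 0, so root is in [7.062500, 7.093750]

midpoint = 7.093750


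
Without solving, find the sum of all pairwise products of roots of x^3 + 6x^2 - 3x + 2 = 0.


By Vieta's formulas for x^3 + bx^2 + cx + d = 0:
  r1 + r2 + r3 = -b/a = -6
  r1*r2 + r1*r3 + r2*r3 = c/a = -3
  r1*r2*r3 = -d/a = -2


Sum of pairwise products = -3


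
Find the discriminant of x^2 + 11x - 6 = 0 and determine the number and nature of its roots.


For ax^2 + bx + c = 0, discriminant D = b^2 - 4ac
Here a = 1, b = 11, c = -6
D = (11)^2 - 4(1)(-6) = 121 + 24 = 145

D = 145 > 0 but not a perfect square
The equation has 2 distinct real irrational roots.

Discriminant = 145, 2 distinct real irrational roots


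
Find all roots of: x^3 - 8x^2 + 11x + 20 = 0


Let p(x) = x^3 - 8x^2 + 11x + 20. By the rational root theorem (leading coefficient 1), any rational root is an integer divisor of 20: try ±1, ±2, ... in turn.
Test x = 1: value = 24 ≠ 0.
Test x = -1: value = 0 ✓, so (x + 1) is a factor.
Synthetic division by (x + 1): bring down 1; 1(-1) - 8 = -9; (-9)(-1) + 11 = 20; 20(-1) + 20 = 0 → quotient x^2 - 9x + 20, remainder 0.
Solve the quadratic x^2 - 9x + 20 = 0: discriminant = (-9)^2 - 4(1)(20) = 81 - 80 = 1.
sqrt(1) = 1, so x = (9 ± 1)/2: x = 5 or x = 4.
Collecting all roots found:

x = -1, x = 4, x = 5


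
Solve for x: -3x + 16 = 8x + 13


Starting with: -3x + 16 = 8x + 13
Move all x terms to left: (-3 - 8)x = 13 - 16
Simplify: -11x = -3
Divide both sides by -11: x = 3/11

x = 3/11


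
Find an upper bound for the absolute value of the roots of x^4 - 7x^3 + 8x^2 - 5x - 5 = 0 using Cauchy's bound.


Cauchy's bound: all roots r satisfy |r| <= 1 + max(|a_i/a_n|) for i = 0,...,n-1
where a_n is the leading coefficient.

Coefficients: [1, -7, 8, -5, -5]
Leading coefficient a_n = 1
Ratios |a_i/a_n|: 7, 8, 5, 5
Maximum ratio: 8
Cauchy's bound: |r| <= 1 + 8 = 9

Upper bound = 9


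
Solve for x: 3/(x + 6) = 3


Multiply both sides by (x + 6): 3 = 3(x + 6)
Distribute: 3 = 3x + 18
3x = 3 - 18 = -15
x = -5

x = -5


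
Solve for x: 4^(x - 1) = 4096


Express both sides with the same base.
4096 = 4^6
Since the bases match, equate exponents: x - 1 = 6
So x = 6 - (-1) = 7

x = 7


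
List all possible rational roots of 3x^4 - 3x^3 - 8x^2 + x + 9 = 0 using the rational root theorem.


Rational root theorem: possible roots are ±p/q where:
  p divides the constant term (9): p ∈ {1, 3, 9}
  q divides the leading coefficient (3): q ∈ {1, 3}

All possible rational roots: -9, -3, -1, -1/3, 1/3, 1, 3, 9

-9, -3, -1, -1/3, 1/3, 1, 3, 9


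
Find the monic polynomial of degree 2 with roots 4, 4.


A monic polynomial with roots 4, 4 is:
p(x) = (x - 4)(x - 4)
After multiplying by (x - 4): x - 4
After multiplying by (x - 4): x^2 - 8x + 16

x^2 - 8x + 16


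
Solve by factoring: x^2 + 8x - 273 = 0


We need two numbers that multiply to -273 and add to 8.
Those numbers are 21 and -13 (since 21 * (-13) = -273 and 21 + (-13) = 8).
So x^2 + 8x - 273 = (x + 21)(x - 13) = 0
Setting each factor to zero: x = -21 or x = 13

x = -21, x = 13


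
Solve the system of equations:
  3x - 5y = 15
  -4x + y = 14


Using Cramer's rule:
Determinant D = (3)(1) - (-4)(-5) = 3 - 20 = -17
Dx = (15)(1) - (14)(-5) = 15 + 70 = 85
Dy = (3)(14) - (-4)(15) = 42 + 60 = 102
x = Dx/D = 85/-17 = -5
y = Dy/D = 102/-17 = -6

x = -5, y = -6


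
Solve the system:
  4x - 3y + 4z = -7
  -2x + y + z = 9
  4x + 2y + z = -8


Using Cramer's rule. Expand each determinant along the first row.
D  = 4*[1*1 - 1*2] - (-3)*[(-2)*1 - 1*4] + 4*[(-2)*2 - 1*4]
  = 4*(-1) - (-3)*(-6) + 4*(-8) = -54
Dx = (-7)*[1*1 - 1*2] - (-3)*[9*1 - 1*(-8)] + 4*[9*2 - 1*(-8)]
  = (-7)*(-1) - (-3)*(17) + 4*(26) = 162
Dy = 4*[9*1 - 1*(-8)] - (-7)*[(-2)*1 - 1*4] + 4*[(-2)*(-8) - 9*4]
  = 4*(17) - (-7)*(-6) + 4*(-20) = -54
Dz = 4*[1*(-8) - 9*2] - (-3)*[(-2)*(-8) - 9*4] + (-7)*[(-2)*2 - 1*4]
  = 4*(-26) - (-3)*(-20) + (-7)*(-8) = -108
x = Dx/D = 162/-54 = -3, y = Dy/D = -54/-54 = 1, z = Dz/D = -108/-54 = 2
Check eq1: (4)(-3) + (-3)(1) + (4)(2) = -7 = -7 ✓
Check eq2: (-2)(-3) + (1)(1) + (1)(2) = 9 = 9 ✓
Check eq3: (4)(-3) + (2)(1) + (1)(2) = -8 = -8 ✓

x = -3, y = 1, z = 2


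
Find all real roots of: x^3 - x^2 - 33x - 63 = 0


Let p(x) = x^3 - x^2 - 33x - 63. By the rational root theorem (leading coefficient 1), any rational root is an integer divisor of 63: try ±1, ±2, ... in turn.
Test x = 1: value = -96 ≠ 0.
Test x = -1: value = -32 ≠ 0.
Test x = 3: value = -144 ≠ 0.
Test x = -3: value = 0 ✓, so (x + 3) is a factor.
Synthetic division by (x + 3): bring down 1; 1(-3) - 1 = -4; (-4)(-3) - 33 = -21; (-21)(-3) - 63 = 0 → quotient x^2 - 4x - 21, remainder 0.
Solve the quadratic x^2 - 4x - 21 = 0: discriminant = (-4)^2 - 4(1)(-21) = 16 + 84 = 100.
sqrt(100) = 10, so x = (4 ± 10)/2: x = 7 or x = -3.

x = -3 (multiplicity 2), x = 7


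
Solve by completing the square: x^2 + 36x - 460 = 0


Start: x^2 + 36x - 460 = 0
Move constant: x^2 + 36x = 460
Half of 36 is 18, squared is 324
Add 324 to both sides: x^2 + 36x + 324 = 784
(x + 18)^2 = 784
x + 18 = ±28
x = -18 + 28 = 10 or x = -18 - 28 = -46

x = -46, x = 10


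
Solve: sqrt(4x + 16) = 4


Square both sides: 4x + 16 = 4^2 = 16
4x = 16 - 16 = 0
x = 0
Check: sqrt(4*0 + 16) = sqrt(16) = 4 ✓

x = 0


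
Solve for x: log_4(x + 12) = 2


Convert to exponential form: x + 12 = 4^2 = 16
x = 16 - 12 = 4
Check: log_4(4 + 12) = log_4(16) = log_4(16) = 2 ✓

x = 4


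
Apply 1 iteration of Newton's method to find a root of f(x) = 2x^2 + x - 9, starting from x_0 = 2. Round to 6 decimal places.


Newton's method: x_(n+1) = x_n - f(x_n)/f'(x_n)
f(x) = 2x^2 + x - 9
f'(x) = 4x + 1

Iteration 1:
  f(2.000000) = 1.000000
  f'(2.000000) = 9.000000
  x_1 = 2.000000 - (1.000000)/(9.000000) = 1.888889

x_1 = 1.888889


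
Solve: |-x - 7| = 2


An absolute value equation |expr| = 2 gives two cases:
Case 1: -x - 7 = 2
  -x = 9, so x = -9
Case 2: -x - 7 = -2
  -x = 5, so x = -5

x = -9, x = -5


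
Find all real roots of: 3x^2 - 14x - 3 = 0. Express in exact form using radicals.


Using the quadratic formula: x = (-b ± sqrt(b^2 - 4ac)) / (2a)
Here a = 3, b = -14, c = -3
Discriminant = b^2 - 4ac = (-14)^2 - 4(3)(-3) = 196 + 36 = 232
Since discriminant = 232 > 0, there are two real roots.
x = (14 ± 2*sqrt(58)) / 6
Simplifying: x = (7 ± sqrt(58)) / 3
Numerically: x ≈ 4.8719 or x ≈ -0.2053

x = (7 + sqrt(58)) / 3 or x = (7 - sqrt(58)) / 3


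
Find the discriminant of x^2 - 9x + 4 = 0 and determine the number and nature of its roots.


For ax^2 + bx + c = 0, discriminant D = b^2 - 4ac
Here a = 1, b = -9, c = 4
D = (-9)^2 - 4(1)(4) = 81 - 16 = 65

D = 65 > 0 but not a perfect square
The equation has 2 distinct real irrational roots.

Discriminant = 65, 2 distinct real irrational roots


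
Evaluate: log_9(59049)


We need the exponent such that 9^? = 59049
9^5 = 59049
Therefore log_9(59049) = 5

5


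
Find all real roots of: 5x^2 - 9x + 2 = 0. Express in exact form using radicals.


Using the quadratic formula: x = (-b ± sqrt(b^2 - 4ac)) / (2a)
Here a = 5, b = -9, c = 2
Discriminant = b^2 - 4ac = (-9)^2 - 4(5)(2) = 81 - 40 = 41
Since discriminant = 41 > 0, there are two real roots.
x = (9 ± sqrt(41)) / 10
Numerically: x ≈ 1.5403 or x ≈ 0.2597

x = (9 + sqrt(41)) / 10 or x = (9 - sqrt(41)) / 10


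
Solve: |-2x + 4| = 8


An absolute value equation |expr| = 8 gives two cases:
Case 1: -2x + 4 = 8
  -2x = 4, so x = -2
Case 2: -2x + 4 = -8
  -2x = -12, so x = 6

x = -2, x = 6


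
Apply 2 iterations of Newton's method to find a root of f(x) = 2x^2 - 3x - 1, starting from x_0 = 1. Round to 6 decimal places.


Newton's method: x_(n+1) = x_n - f(x_n)/f'(x_n)
f(x) = 2x^2 - 3x - 1
f'(x) = 4x - 3

Iteration 1:
  f(1.000000) = -2.000000
  f'(1.000000) = 1.000000
  x_1 = 1.000000 - (-2.000000)/(1.000000) = 3.000000

Iteration 2:
  f(3.000000) = 8.000000
  f'(3.000000) = 9.000000
  x_2 = 3.000000 - (8.000000)/(9.000000) = 2.111111

x_2 = 2.111111


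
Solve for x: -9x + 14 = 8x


Starting with: -9x + 14 = 8x
Move all x terms to left: (-9 - 8)x = 0 - 14
Simplify: -17x = -14
Divide both sides by -17: x = 14/17

x = 14/17


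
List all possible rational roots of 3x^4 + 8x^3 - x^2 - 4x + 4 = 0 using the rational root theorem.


Rational root theorem: possible roots are ±p/q where:
  p divides the constant term (4): p ∈ {1, 2, 4}
  q divides the leading coefficient (3): q ∈ {1, 3}

All possible rational roots: -4, -2, -4/3, -1, -2/3, -1/3, 1/3, 2/3, 1, 4/3, 2, 4

-4, -2, -4/3, -1, -2/3, -1/3, 1/3, 2/3, 1, 4/3, 2, 4


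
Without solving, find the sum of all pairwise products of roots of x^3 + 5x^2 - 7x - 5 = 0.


By Vieta's formulas for x^3 + bx^2 + cx + d = 0:
  r1 + r2 + r3 = -b/a = -5
  r1*r2 + r1*r3 + r2*r3 = c/a = -7
  r1*r2*r3 = -d/a = 5


Sum of pairwise products = -7


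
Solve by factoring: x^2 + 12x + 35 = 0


We need two numbers that multiply to 35 and add to 12.
Those numbers are 5 and 7 (since 5 * 7 = 35 and 5 + 7 = 12).
So x^2 + 12x + 35 = (x + 5)(x + 7) = 0
Setting each factor to zero: x = -5 or x = -7

x = -7, x = -5


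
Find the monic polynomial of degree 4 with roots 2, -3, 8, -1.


A monic polynomial with roots 2, -3, 8, -1 is:
p(x) = (x - 2)(x + 3)(x - 8)(x + 1)
After multiplying by (x - 2): x - 2
After multiplying by (x + 3): x^2 + x - 6
After multiplying by (x - 8): x^3 - 7x^2 - 14x + 48
After multiplying by (x + 1): x^4 - 6x^3 - 21x^2 + 34x + 48

x^4 - 6x^3 - 21x^2 + 34x + 48


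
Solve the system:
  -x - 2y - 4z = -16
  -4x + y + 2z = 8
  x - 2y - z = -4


Using Cramer's rule. Expand each determinant along the first row.
D  = (-1)*[1*(-1) - 2*(-2)] - (-2)*[(-4)*(-1) - 2*1] + (-4)*[(-4)*(-2) - 1*1]
  = (-1)*(3) - (-2)*(2) + (-4)*(7) = -27
Dx = (-16)*[1*(-1) - 2*(-2)] - (-2)*[8*(-1) - 2*(-4)] + (-4)*[8*(-2) - 1*(-4)]
  = (-16)*(3) - (-2)*(0) + (-4)*(-12) = 0
Dy = (-1)*[8*(-1) - 2*(-4)] - (-16)*[(-4)*(-1) - 2*1] + (-4)*[(-4)*(-4) - 8*1]
  = (-1)*(0) - (-16)*(2) + (-4)*(8) = 0
Dz = (-1)*[1*(-4) - 8*(-2)] - (-2)*[(-4)*(-4) - 8*1] + (-16)*[(-4)*(-2) - 1*1]
  = (-1)*(12) - (-2)*(8) + (-16)*(7) = -108
x = Dx/D = 0/-27 = 0, y = Dy/D = 0/-27 = 0, z = Dz/D = -108/-27 = 4
Check eq1: (-1)(0) + (-2)(0) + (-4)(4) = -16 = -16 ✓
Check eq2: (-4)(0) + (1)(0) + (2)(4) = 8 = 8 ✓
Check eq3: (1)(0) + (-2)(0) + (-1)(4) = -4 = -4 ✓

x = 0, y = 0, z = 4


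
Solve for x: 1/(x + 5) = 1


Multiply both sides by (x + 5): 1 = 1(x + 5)
Distribute: 1 = x + 5
x = 1 - 5 = -4
x = -4

x = -4


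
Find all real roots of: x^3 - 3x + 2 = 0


Let p(x) = x^3 - 3x + 2. By the rational root theorem (leading coefficient 1), any rational root is an integer divisor of 2: try ±1, ±2, ... in turn.
Test x = 1: value = 0 ✓, so (x - 1) is a factor.
Synthetic division by (x - 1): bring down 1; 1(1) + 0 = 1; 1(1) - 3 = -2; (-2)(1) + 2 = 0 → quotient x^2 + x - 2, remainder 0.
Solve the quadratic x^2 + x - 2 = 0: discriminant = 1^2 - 4(1)(-2) = 1 + 8 = 9.
sqrt(9) = 3, so x = (-1 ± 3)/2: x = 1 or x = -2.

x = -2, x = 1 (multiplicity 2)


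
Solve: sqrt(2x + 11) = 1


Square both sides: 2x + 11 = 1^2 = 1
2x = 1 - 11 = -10
x = -5
Check: sqrt(2*(-5) + 11) = sqrt(1) = 1 ✓

x = -5


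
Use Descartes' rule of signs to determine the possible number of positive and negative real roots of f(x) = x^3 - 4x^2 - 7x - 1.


Descartes' rule of signs:

For positive roots, count sign changes in f(x) = x^3 - 4x^2 - 7x - 1:
Signs of coefficients: +, -, -, -
Number of sign changes: 1
Possible positive real roots: 1

For negative roots, examine f(-x) = -x^3 - 4x^2 + 7x - 1:
Signs of coefficients: -, -, +, -
Number of sign changes: 2
Possible negative real roots: 2, 0

Positive roots: 1; Negative roots: 2 or 0


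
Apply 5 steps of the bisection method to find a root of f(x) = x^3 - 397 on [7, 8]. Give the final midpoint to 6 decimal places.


f(x) = x^3 - 397
f(7) = -54 < 0
f(8) = 115 > 0

Step 1: midpoint = (7.000000 + 8.000000)/2 = 7.500000
  f(7.500000) = 24.875000
  f(mid) > 0, so root is in [7.000000, 7.500000]

Step 2: midpoint = (7.000000 + 7.500000)/2 = 7.250000
  f(7.250000) = -15.921875
  f(mid) < 0, so root is in [7.250000, 7.500000]

Step 3: midpoint = (7.250000 + 7.500000)/2 = 7.375000
  f(7.375000) = 4.130859
  f(mid) > 0, so root is in [7.250000, 7.375000]

Step 4: midpoint = (7.250000 + 7.375000)/2 = 7.312500
  f(7.312500) = -5.981201
  f(mid) < 0, so root is in [7.312500, 7.375000]

Step 5: midpoint = (7.312500 + 7.375000)/2 = 7.343750
  f(7.343750) = -0.946686
  f(mid) < 0, so root is in [7.343750, 7.375000]

midpoint = 7.343750


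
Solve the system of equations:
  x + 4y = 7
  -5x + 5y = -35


Using Cramer's rule:
Determinant D = (1)(5) - (-5)(4) = 5 + 20 = 25
Dx = (7)(5) - (-35)(4) = 35 + 140 = 175
Dy = (1)(-35) - (-5)(7) = -35 + 35 = 0
x = Dx/D = 175/25 = 7
y = Dy/D = 0/25 = 0

x = 7, y = 0


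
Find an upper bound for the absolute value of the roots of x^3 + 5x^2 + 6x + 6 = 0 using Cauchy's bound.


Cauchy's bound: all roots r satisfy |r| <= 1 + max(|a_i/a_n|) for i = 0,...,n-1
where a_n is the leading coefficient.

Coefficients: [1, 5, 6, 6]
Leading coefficient a_n = 1
Ratios |a_i/a_n|: 5, 6, 6
Maximum ratio: 6
Cauchy's bound: |r| <= 1 + 6 = 7

Upper bound = 7


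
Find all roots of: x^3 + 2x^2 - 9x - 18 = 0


Let p(x) = x^3 + 2x^2 - 9x - 18. By the rational root theorem (leading coefficient 1), any rational root is an integer divisor of 18: try ±1, ±2, ... in turn.
Test x = 1: value = -24 ≠ 0.
Test x = -1: value = -8 ≠ 0.
Test x = 2: value = -20 ≠ 0.
Test x = -2: value = 0 ✓, so (x + 2) is a factor.
Synthetic division by (x + 2): bring down 1; 1(-2) + 2 = 0; 0(-2) - 9 = -9; (-9)(-2) - 18 = 0 → quotient x^2 - 9, remainder 0.
Solve the quadratic x^2 - 9 = 0: discriminant = 0^2 - 4(1)(-9) = 0 + 36 = 36.
sqrt(36) = 6, so x = (0 ± 6)/2: x = 3 or x = -3.
Collecting all roots found:

x = -3, x = -2, x = 3


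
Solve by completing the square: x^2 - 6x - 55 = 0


Start: x^2 - 6x - 55 = 0
Move constant: x^2 - 6x = 55
Half of -6 is -3, squared is 9
Add 9 to both sides: x^2 - 6x + 9 = 64
(x - 3)^2 = 64
x - 3 = ±8
x = 3 + 8 = 11 or x = 3 - 8 = -5

x = -5, x = 11


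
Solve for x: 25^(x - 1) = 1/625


Express both sides with the same base.
1/625 = 25^(-2)
Since the bases match, equate exponents: x - 1 = -2
So x = -2 - (-1) = -1

x = -1


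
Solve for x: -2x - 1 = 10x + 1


Starting with: -2x - 1 = 10x + 1
Move all x terms to left: (-2 - 10)x = 1 + 1
Simplify: -12x = 2
Divide both sides by -12: x = -1/6

x = -1/6


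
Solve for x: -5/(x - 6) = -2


Multiply both sides by (x - 6): -5 = -2(x - 6)
Distribute: -5 = -2x + 12
-2x = -5 - 12 = -17
x = 17/2

x = 17/2


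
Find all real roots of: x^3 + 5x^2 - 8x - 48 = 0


Let p(x) = x^3 + 5x^2 - 8x - 48. By the rational root theorem (leading coefficient 1), any rational root is an integer divisor of 48: try ±1, ±2, ... in turn.
Test x = 1: value = -50 ≠ 0.
Test x = -1: value = -36 ≠ 0.
Test x = 2: value = -36 ≠ 0.
Test x = -2: value = -20 ≠ 0.
Test x = 3: value = 0 ✓, so (x - 3) is a factor.
Synthetic division by (x - 3): bring down 1; 1(3) + 5 = 8; 8(3) - 8 = 16; 16(3) - 48 = 0 → quotient x^2 + 8x + 16, remainder 0.
Solve the quadratic x^2 + 8x + 16 = 0: discriminant = 8^2 - 4(1)(16) = 64 - 64 = 0.
Discriminant = 0, so a double root: x = -8/2 = -4.

x = -4 (multiplicity 2), x = 3


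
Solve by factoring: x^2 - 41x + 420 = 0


We need two numbers that multiply to 420 and add to -41.
Those numbers are -21 and -20 (since (-21) * (-20) = 420 and (-21) + (-20) = -41).
So x^2 - 41x + 420 = (x - 21)(x - 20) = 0
Setting each factor to zero: x = 21 or x = 20

x = 20, x = 21


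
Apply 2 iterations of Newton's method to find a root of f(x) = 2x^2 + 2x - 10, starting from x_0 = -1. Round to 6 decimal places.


Newton's method: x_(n+1) = x_n - f(x_n)/f'(x_n)
f(x) = 2x^2 + 2x - 10
f'(x) = 4x + 2

Iteration 1:
  f(-1.000000) = -10.000000
  f'(-1.000000) = -2.000000
  x_1 = -1.000000 - (-10.000000)/(-2.000000) = -6.000000

Iteration 2:
  f(-6.000000) = 50.000000
  f'(-6.000000) = -22.000000
  x_2 = -6.000000 - (50.000000)/(-22.000000) = -3.727273

x_2 = -3.727273


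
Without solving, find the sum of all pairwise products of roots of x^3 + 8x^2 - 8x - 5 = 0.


By Vieta's formulas for x^3 + bx^2 + cx + d = 0:
  r1 + r2 + r3 = -b/a = -8
  r1*r2 + r1*r3 + r2*r3 = c/a = -8
  r1*r2*r3 = -d/a = 5


Sum of pairwise products = -8


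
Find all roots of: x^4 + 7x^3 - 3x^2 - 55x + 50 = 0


Let p(x) = x^4 + 7x^3 - 3x^2 - 55x + 50. By the rational root theorem (leading coefficient 1), any rational root is an integer divisor of 50: try ±1, ±2, ... in turn.
Test x = 1: value = 0 ✓, so (x - 1) is a factor.
Synthetic division by (x - 1): bring down 1; 1(1) + 7 = 8; 8(1) - 3 = 5; 5(1) - 55 = -50; (-50)(1) + 50 = 0 → quotient x^3 + 8x^2 + 5x - 50, remainder 0.
Continue with the quotient x^3 + 8x^2 + 5x - 50 (candidates must divide 50; re-test x = 1 first in case it repeats).
Test x = 1: value = -36 ≠ 0.
Test x = -1: value = -48 ≠ 0.
Test x = 2: value = 0 ✓, so (x - 2) is a factor.
Synthetic division by (x - 2): bring down 1; 1(2) + 8 = 10; 10(2) + 5 = 25; 25(2) - 50 = 0 → quotient x^2 + 10x + 25, remainder 0.
Solve the quadratic x^2 + 10x + 25 = 0: discriminant = 10^2 - 4(1)(25) = 100 - 100 = 0.
Discriminant = 0, so a double root: x = -10/2 = -5.
Collecting all roots found:

x = -5 (multiplicity 2), x = 1, x = 2


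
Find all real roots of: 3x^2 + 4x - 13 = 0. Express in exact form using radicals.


Using the quadratic formula: x = (-b ± sqrt(b^2 - 4ac)) / (2a)
Here a = 3, b = 4, c = -13
Discriminant = b^2 - 4ac = 4^2 - 4(3)(-13) = 16 + 156 = 172
Since discriminant = 172 > 0, there are two real roots.
x = (-4 ± 2*sqrt(43)) / 6
Simplifying: x = (-2 ± sqrt(43)) / 3
Numerically: x ≈ 1.5191 or x ≈ -2.8525

x = (-2 + sqrt(43)) / 3 or x = (-2 - sqrt(43)) / 3


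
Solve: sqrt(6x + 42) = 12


Square both sides: 6x + 42 = 12^2 = 144
6x = 144 - 42 = 102
x = 17
Check: sqrt(6*17 + 42) = sqrt(144) = 12 ✓

x = 17


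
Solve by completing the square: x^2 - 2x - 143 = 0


Start: x^2 - 2x - 143 = 0
Move constant: x^2 - 2x = 143
Half of -2 is -1, squared is 1
Add 1 to both sides: x^2 - 2x + 1 = 144
(x - 1)^2 = 144
x - 1 = ±12
x = 1 + 12 = 13 or x = 1 - 12 = -11

x = -11, x = 13


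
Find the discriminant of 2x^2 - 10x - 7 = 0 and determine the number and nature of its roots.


For ax^2 + bx + c = 0, discriminant D = b^2 - 4ac
Here a = 2, b = -10, c = -7
D = (-10)^2 - 4(2)(-7) = 100 + 56 = 156

D = 156 > 0 but not a perfect square
The equation has 2 distinct real irrational roots.

Discriminant = 156, 2 distinct real irrational roots


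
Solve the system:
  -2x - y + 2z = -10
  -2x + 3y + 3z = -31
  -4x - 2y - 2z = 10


Using Cramer's rule. Expand each determinant along the first row.
D  = (-2)*[3*(-2) - 3*(-2)] - (-1)*[(-2)*(-2) - 3*(-4)] + 2*[(-2)*(-2) - 3*(-4)]
  = (-2)*(0) - (-1)*(16) + 2*(16) = 48
Dx = (-10)*[3*(-2) - 3*(-2)] - (-1)*[(-31)*(-2) - 3*10] + 2*[(-31)*(-2) - 3*10]
  = (-10)*(0) - (-1)*(32) + 2*(32) = 96
Dy = (-2)*[(-31)*(-2) - 3*10] - (-10)*[(-2)*(-2) - 3*(-4)] + 2*[(-2)*10 - (-31)*(-4)]
  = (-2)*(32) - (-10)*(16) + 2*(-144) = -192
Dz = (-2)*[3*10 - (-31)*(-2)] - (-1)*[(-2)*10 - (-31)*(-4)] + (-10)*[(-2)*(-2) - 3*(-4)]
  = (-2)*(-32) - (-1)*(-144) + (-10)*(16) = -240
x = Dx/D = 96/48 = 2, y = Dy/D = -192/48 = -4, z = Dz/D = -240/48 = -5
Check eq1: (-2)(2) + (-1)(-4) + (2)(-5) = -10 = -10 ✓
Check eq2: (-2)(2) + (3)(-4) + (3)(-5) = -31 = -31 ✓
Check eq3: (-4)(2) + (-2)(-4) + (-2)(-5) = 10 = 10 ✓

x = 2, y = -4, z = -5
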